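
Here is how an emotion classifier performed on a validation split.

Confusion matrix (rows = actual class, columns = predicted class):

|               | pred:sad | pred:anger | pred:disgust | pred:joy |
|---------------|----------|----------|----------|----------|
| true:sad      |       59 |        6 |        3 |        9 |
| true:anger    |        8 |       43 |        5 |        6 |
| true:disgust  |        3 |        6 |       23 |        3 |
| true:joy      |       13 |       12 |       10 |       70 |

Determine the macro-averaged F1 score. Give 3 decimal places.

0.684

Per-class F1 score (2·TP/(2·TP+FP+FN)):
  sad: TP=59, FP=8+3+13=24, FN=6+3+9=18 → 118/160 = 0.7375
  anger: TP=43, FP=6+6+12=24, FN=8+5+6=19 → 86/129 = 0.6667
  disgust: TP=23, FP=3+5+10=18, FN=3+6+3=12 → 46/76 = 0.6053
  joy: TP=70, FP=9+6+3=18, FN=13+12+10=35 → 140/193 = 0.7254
Macro-F1 score = mean = (0.7375 + 0.6667 + 0.6053 + 0.7254) / 4 = 0.684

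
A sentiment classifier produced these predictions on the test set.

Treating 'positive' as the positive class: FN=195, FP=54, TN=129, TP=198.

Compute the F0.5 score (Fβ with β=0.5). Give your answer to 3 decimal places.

0.707

Fβ = (1+β²)·TP / ((1+β²)·TP + β²·FN + FP), with β²=1/4
= 1.25·198 / (1.25·198 + 0.25·195 + 54) = 0.707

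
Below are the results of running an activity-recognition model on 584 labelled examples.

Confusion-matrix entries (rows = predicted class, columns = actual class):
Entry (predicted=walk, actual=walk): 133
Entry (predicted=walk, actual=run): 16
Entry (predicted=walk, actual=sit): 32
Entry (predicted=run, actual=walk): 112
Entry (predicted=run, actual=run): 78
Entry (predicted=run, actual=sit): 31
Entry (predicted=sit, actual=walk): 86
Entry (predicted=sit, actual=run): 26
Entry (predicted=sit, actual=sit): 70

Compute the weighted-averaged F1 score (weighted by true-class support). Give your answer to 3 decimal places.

0.490

Per-class F1 score (2·TP/(2·TP+FP+FN)):
  walk: TP=133, FP=16+32=48, FN=112+86=198 → 266/512 = 0.5195
  run: TP=78, FP=112+31=143, FN=16+26=42 → 156/341 = 0.4575
  sit: TP=70, FP=86+26=112, FN=32+31=63 → 140/315 = 0.4444
Weighted-F1 score = Σ (supportᵢ/N)·F1 scoreᵢ with N=584: (331/584)·0.5195 + (120/584)·0.4575 + (133/584)·0.4444 = 0.490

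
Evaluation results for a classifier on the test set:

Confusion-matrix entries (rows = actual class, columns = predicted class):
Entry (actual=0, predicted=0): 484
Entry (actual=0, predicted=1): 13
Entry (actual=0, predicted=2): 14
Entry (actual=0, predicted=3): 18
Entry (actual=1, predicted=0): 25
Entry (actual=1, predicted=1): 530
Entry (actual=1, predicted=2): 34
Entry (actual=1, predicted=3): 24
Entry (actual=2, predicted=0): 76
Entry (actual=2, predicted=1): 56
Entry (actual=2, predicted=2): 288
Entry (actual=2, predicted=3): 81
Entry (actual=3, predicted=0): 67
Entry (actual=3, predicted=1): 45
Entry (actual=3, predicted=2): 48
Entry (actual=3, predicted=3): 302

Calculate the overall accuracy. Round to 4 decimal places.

Accuracy = trace / total = (484+530+288+302=1604) / 2105 = 1604/2105 = 0.7620

0.7620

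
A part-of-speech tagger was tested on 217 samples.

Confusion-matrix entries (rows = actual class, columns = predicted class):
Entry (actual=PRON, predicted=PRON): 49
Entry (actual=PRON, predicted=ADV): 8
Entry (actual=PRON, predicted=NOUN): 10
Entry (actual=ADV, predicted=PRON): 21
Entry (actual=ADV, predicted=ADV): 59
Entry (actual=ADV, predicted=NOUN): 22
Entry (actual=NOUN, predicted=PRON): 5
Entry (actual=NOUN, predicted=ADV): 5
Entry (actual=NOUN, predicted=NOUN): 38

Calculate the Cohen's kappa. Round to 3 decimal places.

Observed agreement pₒ = trace/N = 146/217 = 0.6728
Expected agreement pₑ = Σ (rowᵢ·colᵢ)/N² = (67·75 + 102·72 + 48·70)/217² = 0.3340
κ = (pₒ − pₑ)/(1 − pₑ) = (0.6728 − 0.3340)/(1 − 0.3340) = 0.509

0.509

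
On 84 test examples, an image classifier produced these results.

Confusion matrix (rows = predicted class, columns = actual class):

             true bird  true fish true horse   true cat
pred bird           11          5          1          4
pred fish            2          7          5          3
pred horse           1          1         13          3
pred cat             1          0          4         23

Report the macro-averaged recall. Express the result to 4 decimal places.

Per-class recall (TP/(TP+FN)):
  bird: TP=11, FN=2+1+1=4 → 11/15 = 0.73333
  fish: TP=7, FN=5+1+0=6 → 7/13 = 0.53846
  horse: TP=13, FN=1+5+4=10 → 13/23 = 0.56522
  cat: TP=23, FN=4+3+3=10 → 23/33 = 0.69697
Macro-recall = mean = (0.73333 + 0.53846 + 0.56522 + 0.69697) / 4 = 0.6335

0.6335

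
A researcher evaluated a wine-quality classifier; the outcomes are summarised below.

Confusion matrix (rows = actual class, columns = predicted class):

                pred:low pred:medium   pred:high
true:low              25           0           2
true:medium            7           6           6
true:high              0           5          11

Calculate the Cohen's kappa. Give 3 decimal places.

Observed agreement pₒ = trace/N = 42/62 = 0.6774
Expected agreement pₑ = Σ (rowᵢ·colᵢ)/N² = (27·32 + 19·11 + 16·19)/62² = 0.3582
κ = (pₒ − pₑ)/(1 − pₑ) = (0.6774 − 0.3582)/(1 − 0.3582) = 0.497

0.497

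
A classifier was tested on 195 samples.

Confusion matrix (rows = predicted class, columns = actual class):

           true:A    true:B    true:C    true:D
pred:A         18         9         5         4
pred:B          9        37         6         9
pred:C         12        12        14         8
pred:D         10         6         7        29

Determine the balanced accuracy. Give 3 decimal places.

0.491

Balanced accuracy = mean of per-class recall.
  A: recall = 18/49 = 0.3673
  B: recall = 37/64 = 0.5781
  C: recall = 14/32 = 0.4375
  D: recall = 29/50 = 0.5800
Mean = (0.3673 + 0.5781 + 0.4375 + 0.5800) / 4 = 0.491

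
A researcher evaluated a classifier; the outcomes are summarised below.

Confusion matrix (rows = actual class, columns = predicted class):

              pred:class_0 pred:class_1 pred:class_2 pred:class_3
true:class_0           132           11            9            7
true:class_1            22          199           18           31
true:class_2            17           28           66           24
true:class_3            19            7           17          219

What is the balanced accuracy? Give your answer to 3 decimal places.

Balanced accuracy = mean of per-class recall.
  class_0: recall = 132/159 = 0.8302
  class_1: recall = 199/270 = 0.7370
  class_2: recall = 66/135 = 0.4889
  class_3: recall = 219/262 = 0.8359
Mean = (0.8302 + 0.7370 + 0.4889 + 0.8359) / 4 = 0.723

0.723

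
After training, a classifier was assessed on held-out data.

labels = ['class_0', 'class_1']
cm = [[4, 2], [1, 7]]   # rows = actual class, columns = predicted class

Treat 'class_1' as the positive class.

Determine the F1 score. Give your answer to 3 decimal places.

0.824

Precision = TP/(TP+FP) = 7/9 = 0.7778
Recall = TP/(TP+FN) = 7/8 = 0.8750
F1 = 2·TP/(2·TP+FP+FN) = 14/17 = 0.824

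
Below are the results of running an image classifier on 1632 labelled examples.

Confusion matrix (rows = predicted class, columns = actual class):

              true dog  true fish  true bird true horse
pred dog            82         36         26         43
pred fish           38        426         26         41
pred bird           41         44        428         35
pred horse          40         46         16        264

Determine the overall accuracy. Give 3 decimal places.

0.735

Accuracy = trace / total = (82+426+428+264=1200) / 1632 = 1200/1632 = 0.735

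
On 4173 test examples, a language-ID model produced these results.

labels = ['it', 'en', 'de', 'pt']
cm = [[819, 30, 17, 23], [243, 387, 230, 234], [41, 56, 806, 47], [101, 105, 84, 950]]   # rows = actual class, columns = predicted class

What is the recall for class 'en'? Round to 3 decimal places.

0.354

Take TP from the diagonal, FP from the rest of the 'en' prediction marginal, FN from the rest of the 'en' actual marginal.
recall = TP/(TP+FN).
en: TP=387, FN=243+230+234=707 → 387/1094 = 0.3537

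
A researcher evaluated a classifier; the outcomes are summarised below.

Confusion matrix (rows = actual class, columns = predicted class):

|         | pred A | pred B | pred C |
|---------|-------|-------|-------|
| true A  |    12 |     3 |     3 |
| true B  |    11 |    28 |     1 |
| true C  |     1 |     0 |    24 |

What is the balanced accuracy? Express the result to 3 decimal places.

0.776

Balanced accuracy = mean of per-class recall.
  A: recall = 12/18 = 0.6667
  B: recall = 28/40 = 0.7000
  C: recall = 24/25 = 0.9600
Mean = (0.6667 + 0.7000 + 0.9600) / 3 = 0.776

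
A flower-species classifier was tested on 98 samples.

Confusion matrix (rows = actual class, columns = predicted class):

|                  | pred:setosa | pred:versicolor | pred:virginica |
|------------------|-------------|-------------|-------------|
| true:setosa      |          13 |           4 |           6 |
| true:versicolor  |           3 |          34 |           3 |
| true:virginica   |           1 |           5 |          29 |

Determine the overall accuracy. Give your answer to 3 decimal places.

0.776

Accuracy = trace / total = (13+34+29=76) / 98 = 76/98 = 0.776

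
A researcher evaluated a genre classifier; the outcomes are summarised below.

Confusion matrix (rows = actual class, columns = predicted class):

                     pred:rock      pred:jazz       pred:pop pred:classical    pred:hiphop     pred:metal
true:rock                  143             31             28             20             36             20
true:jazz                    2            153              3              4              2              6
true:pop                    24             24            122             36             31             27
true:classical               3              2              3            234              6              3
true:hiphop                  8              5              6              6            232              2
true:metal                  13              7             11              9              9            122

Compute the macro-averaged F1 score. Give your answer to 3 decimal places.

0.714

Per-class F1 score (2·TP/(2·TP+FP+FN)):
  rock: TP=143, FP=2+24+3+8+13=50, FN=31+28+20+36+20=135 → 286/471 = 0.6072
  jazz: TP=153, FP=31+24+2+5+7=69, FN=2+3+4+2+6=17 → 306/392 = 0.7806
  pop: TP=122, FP=28+3+3+6+11=51, FN=24+24+36+31+27=142 → 244/437 = 0.5584
  classical: TP=234, FP=20+4+36+6+9=75, FN=3+2+3+6+3=17 → 468/560 = 0.8357
  hiphop: TP=232, FP=36+2+31+6+9=84, FN=8+5+6+6+2=27 → 464/575 = 0.8070
  metal: TP=122, FP=20+6+27+3+2=58, FN=13+7+11+9+9=49 → 244/351 = 0.6952
Macro-F1 score = mean = (0.6072 + 0.7806 + 0.5584 + 0.8357 + 0.8070 + 0.6952) / 6 = 0.714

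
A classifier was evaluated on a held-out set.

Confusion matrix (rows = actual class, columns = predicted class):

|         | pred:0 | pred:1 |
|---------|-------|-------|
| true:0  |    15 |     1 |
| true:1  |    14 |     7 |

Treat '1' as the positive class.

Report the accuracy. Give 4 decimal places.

0.5946

Accuracy = (TP+TN)/N = (7+15)/37 = 0.5946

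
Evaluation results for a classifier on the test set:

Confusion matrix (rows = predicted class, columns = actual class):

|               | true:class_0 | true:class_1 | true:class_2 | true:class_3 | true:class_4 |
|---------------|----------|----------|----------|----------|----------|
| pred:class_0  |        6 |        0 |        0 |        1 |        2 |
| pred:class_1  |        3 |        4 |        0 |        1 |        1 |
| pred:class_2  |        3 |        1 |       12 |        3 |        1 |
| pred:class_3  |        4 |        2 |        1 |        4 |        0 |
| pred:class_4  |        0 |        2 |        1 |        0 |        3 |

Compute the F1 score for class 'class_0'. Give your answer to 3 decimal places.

One-vs-rest for 'class_0': TP = diagonal; FP = other classes predicted 'class_0'; FN = 'class_0' predicted as other.
F1 score = 2·TP/(2·TP+FP+FN).
class_0: TP=6, FP=0+0+1+2=3, FN=3+3+4+0=10 → 12/25 = 0.4800

0.480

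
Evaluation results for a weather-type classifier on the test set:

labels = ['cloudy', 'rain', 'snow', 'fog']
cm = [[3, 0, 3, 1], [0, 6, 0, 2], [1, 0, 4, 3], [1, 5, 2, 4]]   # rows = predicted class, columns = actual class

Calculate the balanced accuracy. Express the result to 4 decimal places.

0.4975

Balanced accuracy = mean of per-class recall.
  cloudy: recall = 3/5 = 0.60000
  rain: recall = 6/11 = 0.54545
  snow: recall = 4/9 = 0.44444
  fog: recall = 4/10 = 0.40000
Mean = (0.60000 + 0.54545 + 0.44444 + 0.40000) / 4 = 0.4975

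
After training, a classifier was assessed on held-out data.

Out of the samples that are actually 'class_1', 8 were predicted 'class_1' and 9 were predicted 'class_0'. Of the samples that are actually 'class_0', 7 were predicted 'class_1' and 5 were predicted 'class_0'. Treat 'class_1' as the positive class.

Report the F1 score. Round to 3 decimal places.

Precision = TP/(TP+FP) = 8/15 = 0.5333
Recall = TP/(TP+FN) = 8/17 = 0.4706
F1 = 2·TP/(2·TP+FP+FN) = 16/32 = 0.500

0.500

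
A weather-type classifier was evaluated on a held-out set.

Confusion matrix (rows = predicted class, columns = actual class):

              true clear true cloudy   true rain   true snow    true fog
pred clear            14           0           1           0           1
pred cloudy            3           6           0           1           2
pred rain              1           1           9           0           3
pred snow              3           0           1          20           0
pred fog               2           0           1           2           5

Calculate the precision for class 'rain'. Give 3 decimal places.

0.643

One-vs-rest for 'rain': TP = diagonal; FP = other classes predicted 'rain'; FN = 'rain' predicted as other.
precision = TP/(TP+FP).
rain: TP=9, FP=1+1+0+3=5 → 9/14 = 0.6429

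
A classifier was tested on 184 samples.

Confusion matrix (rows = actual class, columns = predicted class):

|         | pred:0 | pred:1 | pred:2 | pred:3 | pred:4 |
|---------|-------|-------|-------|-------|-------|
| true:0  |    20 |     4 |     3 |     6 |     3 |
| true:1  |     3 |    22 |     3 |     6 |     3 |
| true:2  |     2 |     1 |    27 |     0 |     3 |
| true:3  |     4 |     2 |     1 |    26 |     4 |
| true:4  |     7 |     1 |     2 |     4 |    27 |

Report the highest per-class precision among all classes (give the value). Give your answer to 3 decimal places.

0.750

Per-class precision (TP/(TP+FP)):
  0: TP=20, FP=3+2+4+7=16 → 20/36 = 0.5556
  1: TP=22, FP=4+1+2+1=8 → 22/30 = 0.7333
  2: TP=27, FP=3+3+1+2=9 → 27/36 = 0.7500
  3: TP=26, FP=6+6+0+4=16 → 26/42 = 0.6190
  4: TP=27, FP=3+3+3+4=13 → 27/40 = 0.6750
Highest is class '2' with precision = 0.750.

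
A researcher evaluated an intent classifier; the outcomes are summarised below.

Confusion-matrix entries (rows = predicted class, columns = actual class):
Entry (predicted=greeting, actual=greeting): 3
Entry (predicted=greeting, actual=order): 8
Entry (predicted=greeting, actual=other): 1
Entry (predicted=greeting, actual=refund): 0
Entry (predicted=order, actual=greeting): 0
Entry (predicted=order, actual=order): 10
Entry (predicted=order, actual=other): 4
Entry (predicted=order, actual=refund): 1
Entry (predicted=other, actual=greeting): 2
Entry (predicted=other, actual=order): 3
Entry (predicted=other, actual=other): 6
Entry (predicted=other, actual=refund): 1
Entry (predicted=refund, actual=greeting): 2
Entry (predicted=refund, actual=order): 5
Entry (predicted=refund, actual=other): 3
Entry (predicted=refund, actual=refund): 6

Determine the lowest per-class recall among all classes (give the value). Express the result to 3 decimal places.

0.385

Per-class recall (TP/(TP+FN)):
  greeting: TP=3, FN=0+2+2=4 → 3/7 = 0.4286
  order: TP=10, FN=8+3+5=16 → 10/26 = 0.3846
  other: TP=6, FN=1+4+3=8 → 6/14 = 0.4286
  refund: TP=6, FN=0+1+1=2 → 6/8 = 0.7500
Lowest is class 'order' with recall = 0.385.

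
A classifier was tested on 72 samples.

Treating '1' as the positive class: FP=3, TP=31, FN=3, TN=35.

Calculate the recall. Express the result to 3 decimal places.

0.912

Recall = TP/(TP+FN) = 31/(31+3) = 31/34 = 0.912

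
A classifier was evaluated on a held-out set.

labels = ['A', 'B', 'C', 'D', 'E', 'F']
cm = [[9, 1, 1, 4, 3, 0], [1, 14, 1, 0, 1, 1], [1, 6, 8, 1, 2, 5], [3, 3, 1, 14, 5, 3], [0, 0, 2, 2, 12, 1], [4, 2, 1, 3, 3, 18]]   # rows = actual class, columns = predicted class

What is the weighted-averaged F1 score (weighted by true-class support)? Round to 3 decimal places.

0.545

Per-class F1 score (2·TP/(2·TP+FP+FN)):
  A: TP=9, FP=1+1+3+0+4=9, FN=1+1+4+3+0=9 → 18/36 = 0.5000
  B: TP=14, FP=1+6+3+0+2=12, FN=1+1+0+1+1=4 → 28/44 = 0.6364
  C: TP=8, FP=1+1+1+2+1=6, FN=1+6+1+2+5=15 → 16/37 = 0.4324
  D: TP=14, FP=4+0+1+2+3=10, FN=3+3+1+5+3=15 → 28/53 = 0.5283
  E: TP=12, FP=3+1+2+5+3=14, FN=0+0+2+2+1=5 → 24/43 = 0.5581
  F: TP=18, FP=0+1+5+3+1=10, FN=4+2+1+3+3=13 → 36/59 = 0.6102
Weighted-F1 score = Σ (supportᵢ/N)·F1 scoreᵢ with N=136: (18/136)·0.5000 + (18/136)·0.6364 + (23/136)·0.4324 + (29/136)·0.5283 + (17/136)·0.5581 + (31/136)·0.6102 = 0.545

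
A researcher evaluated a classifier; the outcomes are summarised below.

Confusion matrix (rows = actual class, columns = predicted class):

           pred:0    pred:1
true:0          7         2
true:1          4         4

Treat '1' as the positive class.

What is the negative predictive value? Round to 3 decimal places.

NPV = TN/(TN+FN) = 7/(7+4) = 0.636

0.636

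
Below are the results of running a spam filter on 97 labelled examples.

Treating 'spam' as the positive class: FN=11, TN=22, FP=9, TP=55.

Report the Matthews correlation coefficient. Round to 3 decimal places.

0.534

MCC = (TP·TN − FP·FN) / √((TP+FP)(TP+FN)(TN+FP)(TN+FN))
Numerator = 55·22 − 9·11 = 1111
Denominator = √(64·66·31·33) = √4321152 = 2078.7381
MCC = 1111 / 2078.7381 = 0.534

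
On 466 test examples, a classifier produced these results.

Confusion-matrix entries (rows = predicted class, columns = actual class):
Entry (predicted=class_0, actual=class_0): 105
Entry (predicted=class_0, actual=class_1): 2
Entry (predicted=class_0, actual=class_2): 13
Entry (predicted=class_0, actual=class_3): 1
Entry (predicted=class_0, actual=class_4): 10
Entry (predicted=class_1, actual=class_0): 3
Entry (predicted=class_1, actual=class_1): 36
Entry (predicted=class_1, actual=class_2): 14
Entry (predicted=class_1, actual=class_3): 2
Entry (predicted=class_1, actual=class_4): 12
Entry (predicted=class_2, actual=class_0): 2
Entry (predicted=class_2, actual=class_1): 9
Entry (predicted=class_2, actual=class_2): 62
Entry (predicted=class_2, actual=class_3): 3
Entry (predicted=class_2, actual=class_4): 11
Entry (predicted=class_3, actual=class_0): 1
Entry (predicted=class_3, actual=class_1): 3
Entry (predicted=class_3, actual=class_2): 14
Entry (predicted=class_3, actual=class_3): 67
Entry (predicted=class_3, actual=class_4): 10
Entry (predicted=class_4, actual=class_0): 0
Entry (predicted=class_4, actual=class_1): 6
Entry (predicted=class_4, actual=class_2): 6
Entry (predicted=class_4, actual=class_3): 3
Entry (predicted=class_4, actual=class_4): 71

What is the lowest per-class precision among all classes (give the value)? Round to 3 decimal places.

0.537

Per-class precision (TP/(TP+FP)):
  class_0: TP=105, FP=2+13+1+10=26 → 105/131 = 0.8015
  class_1: TP=36, FP=3+14+2+12=31 → 36/67 = 0.5373
  class_2: TP=62, FP=2+9+3+11=25 → 62/87 = 0.7126
  class_3: TP=67, FP=1+3+14+10=28 → 67/95 = 0.7053
  class_4: TP=71, FP=0+6+6+3=15 → 71/86 = 0.8256
Lowest is class 'class_1' with precision = 0.537.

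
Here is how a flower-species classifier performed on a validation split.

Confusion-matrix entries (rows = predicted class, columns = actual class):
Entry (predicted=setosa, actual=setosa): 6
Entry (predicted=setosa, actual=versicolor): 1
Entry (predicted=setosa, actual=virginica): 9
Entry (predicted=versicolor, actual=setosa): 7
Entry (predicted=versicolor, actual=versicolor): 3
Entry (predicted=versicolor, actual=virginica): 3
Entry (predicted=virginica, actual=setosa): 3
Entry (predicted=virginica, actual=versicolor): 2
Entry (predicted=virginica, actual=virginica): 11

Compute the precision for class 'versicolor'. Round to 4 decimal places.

0.2308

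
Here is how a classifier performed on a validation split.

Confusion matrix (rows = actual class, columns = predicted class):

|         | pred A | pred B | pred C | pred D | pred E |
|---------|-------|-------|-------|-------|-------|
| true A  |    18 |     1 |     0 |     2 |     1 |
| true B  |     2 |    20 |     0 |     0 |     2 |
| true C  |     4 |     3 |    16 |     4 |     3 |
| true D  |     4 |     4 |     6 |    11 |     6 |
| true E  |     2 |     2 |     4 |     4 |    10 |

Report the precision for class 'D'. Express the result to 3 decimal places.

One-vs-rest for 'D': TP = diagonal; FP = other classes predicted 'D'; FN = 'D' predicted as other.
precision = TP/(TP+FP).
D: TP=11, FP=2+0+4+4=10 → 11/21 = 0.5238

0.524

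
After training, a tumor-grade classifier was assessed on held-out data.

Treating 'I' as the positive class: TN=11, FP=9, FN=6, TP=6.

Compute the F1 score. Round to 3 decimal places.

0.444

Precision = TP/(TP+FP) = 6/15 = 0.4000
Recall = TP/(TP+FN) = 6/12 = 0.5000
F1 = 2·TP/(2·TP+FP+FN) = 12/27 = 0.444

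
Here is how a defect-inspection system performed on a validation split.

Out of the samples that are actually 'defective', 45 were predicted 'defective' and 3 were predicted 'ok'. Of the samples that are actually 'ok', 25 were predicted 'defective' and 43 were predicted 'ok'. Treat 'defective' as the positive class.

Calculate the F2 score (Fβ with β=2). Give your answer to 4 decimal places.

Fβ = (1+β²)·TP / ((1+β²)·TP + β²·FN + FP), with β²=4
= 5·45 / (5·45 + 4·3 + 25) = 0.8588

0.8588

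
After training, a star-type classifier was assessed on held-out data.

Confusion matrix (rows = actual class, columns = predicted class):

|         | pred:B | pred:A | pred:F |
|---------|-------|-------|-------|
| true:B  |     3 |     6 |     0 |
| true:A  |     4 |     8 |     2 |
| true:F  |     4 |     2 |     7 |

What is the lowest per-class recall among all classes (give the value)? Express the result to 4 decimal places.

Per-class recall (TP/(TP+FN)):
  B: TP=3, FN=6+0=6 → 3/9 = 0.33333
  A: TP=8, FN=4+2=6 → 8/14 = 0.57143
  F: TP=7, FN=4+2=6 → 7/13 = 0.53846
Lowest is class 'B' with recall = 0.3333.

0.3333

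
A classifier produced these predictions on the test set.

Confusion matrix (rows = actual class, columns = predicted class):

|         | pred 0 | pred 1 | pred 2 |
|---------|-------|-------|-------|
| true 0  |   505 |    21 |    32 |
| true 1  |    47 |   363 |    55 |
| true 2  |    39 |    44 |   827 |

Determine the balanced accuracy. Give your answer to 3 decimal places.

0.865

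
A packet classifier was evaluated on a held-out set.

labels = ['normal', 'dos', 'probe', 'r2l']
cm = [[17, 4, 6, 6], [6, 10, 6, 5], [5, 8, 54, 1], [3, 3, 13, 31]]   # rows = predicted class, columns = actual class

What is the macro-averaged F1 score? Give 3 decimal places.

Per-class F1 score (2·TP/(2·TP+FP+FN)):
  normal: TP=17, FP=4+6+6=16, FN=6+5+3=14 → 34/64 = 0.5313
  dos: TP=10, FP=6+6+5=17, FN=4+8+3=15 → 20/52 = 0.3846
  probe: TP=54, FP=5+8+1=14, FN=6+6+13=25 → 108/147 = 0.7347
  r2l: TP=31, FP=3+3+13=19, FN=6+5+1=12 → 62/93 = 0.6667
Macro-F1 score = mean = (0.5313 + 0.3846 + 0.7347 + 0.6667) / 4 = 0.579

0.579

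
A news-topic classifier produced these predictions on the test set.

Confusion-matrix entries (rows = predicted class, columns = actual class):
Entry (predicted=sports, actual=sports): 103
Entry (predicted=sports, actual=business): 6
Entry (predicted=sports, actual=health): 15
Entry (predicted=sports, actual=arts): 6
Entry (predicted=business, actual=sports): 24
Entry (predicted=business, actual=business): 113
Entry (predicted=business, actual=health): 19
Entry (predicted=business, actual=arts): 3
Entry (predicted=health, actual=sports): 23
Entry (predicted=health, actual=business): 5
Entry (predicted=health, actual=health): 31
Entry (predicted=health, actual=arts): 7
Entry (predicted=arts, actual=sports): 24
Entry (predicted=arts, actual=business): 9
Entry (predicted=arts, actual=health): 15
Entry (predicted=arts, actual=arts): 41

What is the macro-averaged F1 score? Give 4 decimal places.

0.6095

Per-class F1 score (2·TP/(2·TP+FP+FN)):
  sports: TP=103, FP=6+15+6=27, FN=24+23+24=71 → 206/304 = 0.67763
  business: TP=113, FP=24+19+3=46, FN=6+5+9=20 → 226/292 = 0.77397
  health: TP=31, FP=23+5+7=35, FN=15+19+15=49 → 62/146 = 0.42466
  arts: TP=41, FP=24+9+15=48, FN=6+3+7=16 → 82/146 = 0.56164
Macro-F1 score = mean = (0.67763 + 0.77397 + 0.42466 + 0.56164) / 4 = 0.6095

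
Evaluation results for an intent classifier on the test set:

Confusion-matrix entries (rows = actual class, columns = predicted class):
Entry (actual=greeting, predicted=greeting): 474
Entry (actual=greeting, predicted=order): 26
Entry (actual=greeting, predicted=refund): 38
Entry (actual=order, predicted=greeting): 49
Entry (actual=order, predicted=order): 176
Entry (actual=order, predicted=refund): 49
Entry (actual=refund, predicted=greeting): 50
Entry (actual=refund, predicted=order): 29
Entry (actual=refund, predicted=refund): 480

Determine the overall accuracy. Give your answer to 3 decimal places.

0.824

Accuracy = trace / total = (474+176+480=1130) / 1371 = 1130/1371 = 0.824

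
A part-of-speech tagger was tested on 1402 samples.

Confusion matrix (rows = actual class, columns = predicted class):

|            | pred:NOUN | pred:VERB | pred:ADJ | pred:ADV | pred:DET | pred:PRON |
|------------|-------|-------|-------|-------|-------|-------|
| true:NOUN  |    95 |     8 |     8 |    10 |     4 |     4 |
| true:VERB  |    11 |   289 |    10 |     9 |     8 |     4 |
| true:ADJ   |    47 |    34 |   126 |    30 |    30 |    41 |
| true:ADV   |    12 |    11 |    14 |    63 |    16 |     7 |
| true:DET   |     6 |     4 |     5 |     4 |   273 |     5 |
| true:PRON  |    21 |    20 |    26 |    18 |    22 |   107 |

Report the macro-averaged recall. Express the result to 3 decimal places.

Per-class recall (TP/(TP+FN)):
  NOUN: TP=95, FN=8+8+10+4+4=34 → 95/129 = 0.7364
  VERB: TP=289, FN=11+10+9+8+4=42 → 289/331 = 0.8731
  ADJ: TP=126, FN=47+34+30+30+41=182 → 126/308 = 0.4091
  ADV: TP=63, FN=12+11+14+16+7=60 → 63/123 = 0.5122
  DET: TP=273, FN=6+4+5+4+5=24 → 273/297 = 0.9192
  PRON: TP=107, FN=21+20+26+18+22=107 → 107/214 = 0.5000
Macro-recall = mean = (0.7364 + 0.8731 + 0.4091 + 0.5122 + 0.9192 + 0.5000) / 6 = 0.658

0.658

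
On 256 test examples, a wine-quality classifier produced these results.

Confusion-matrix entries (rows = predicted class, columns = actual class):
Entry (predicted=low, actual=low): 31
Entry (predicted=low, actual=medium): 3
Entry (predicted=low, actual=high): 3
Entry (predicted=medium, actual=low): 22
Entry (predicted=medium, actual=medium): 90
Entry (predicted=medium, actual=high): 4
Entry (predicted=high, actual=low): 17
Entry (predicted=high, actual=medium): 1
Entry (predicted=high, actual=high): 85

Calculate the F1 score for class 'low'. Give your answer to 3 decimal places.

0.579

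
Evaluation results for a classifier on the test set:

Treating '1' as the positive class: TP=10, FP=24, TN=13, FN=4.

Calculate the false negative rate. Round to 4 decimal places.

0.2857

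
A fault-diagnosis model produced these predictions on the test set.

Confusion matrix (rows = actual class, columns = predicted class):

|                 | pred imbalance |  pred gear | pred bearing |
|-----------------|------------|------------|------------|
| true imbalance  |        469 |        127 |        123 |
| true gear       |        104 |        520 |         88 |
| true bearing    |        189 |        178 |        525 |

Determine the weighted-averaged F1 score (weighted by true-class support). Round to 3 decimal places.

Per-class F1 score (2·TP/(2·TP+FP+FN)):
  imbalance: TP=469, FP=104+189=293, FN=127+123=250 → 938/1481 = 0.6334
  gear: TP=520, FP=127+178=305, FN=104+88=192 → 1040/1537 = 0.6766
  bearing: TP=525, FP=123+88=211, FN=189+178=367 → 1050/1628 = 0.6450
Weighted-F1 score = Σ (supportᵢ/N)·F1 scoreᵢ with N=2323: (719/2323)·0.6334 + (712/2323)·0.6766 + (892/2323)·0.6450 = 0.651

0.651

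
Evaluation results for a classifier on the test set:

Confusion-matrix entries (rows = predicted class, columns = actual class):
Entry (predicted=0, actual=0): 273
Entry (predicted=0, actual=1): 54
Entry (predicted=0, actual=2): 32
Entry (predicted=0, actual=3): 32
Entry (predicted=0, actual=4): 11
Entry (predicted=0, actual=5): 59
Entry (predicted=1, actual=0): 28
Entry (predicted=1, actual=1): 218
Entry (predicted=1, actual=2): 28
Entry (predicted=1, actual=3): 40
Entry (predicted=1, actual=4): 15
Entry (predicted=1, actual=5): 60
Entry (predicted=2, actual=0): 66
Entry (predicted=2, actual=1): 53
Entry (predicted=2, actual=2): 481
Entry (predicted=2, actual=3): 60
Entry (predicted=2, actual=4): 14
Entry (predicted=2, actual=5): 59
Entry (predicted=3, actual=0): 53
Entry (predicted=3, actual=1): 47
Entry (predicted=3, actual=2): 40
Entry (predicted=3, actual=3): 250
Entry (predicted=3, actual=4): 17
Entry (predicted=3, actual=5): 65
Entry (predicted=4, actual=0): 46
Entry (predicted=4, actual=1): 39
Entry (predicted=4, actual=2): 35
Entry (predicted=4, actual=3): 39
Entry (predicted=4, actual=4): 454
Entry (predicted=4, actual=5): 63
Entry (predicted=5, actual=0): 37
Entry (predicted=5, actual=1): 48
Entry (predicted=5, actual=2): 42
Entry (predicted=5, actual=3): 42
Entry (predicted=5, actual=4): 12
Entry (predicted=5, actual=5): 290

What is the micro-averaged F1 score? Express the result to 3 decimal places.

Micro-averaging pools counts across classes: ΣTP=1966, ΣFP=1236, ΣFN=1236.
Micro-F1 score = 2·TP/(2·TP+FP+FN) on pooled counts = 0.614 (equals overall accuracy in single-label multiclass).

0.614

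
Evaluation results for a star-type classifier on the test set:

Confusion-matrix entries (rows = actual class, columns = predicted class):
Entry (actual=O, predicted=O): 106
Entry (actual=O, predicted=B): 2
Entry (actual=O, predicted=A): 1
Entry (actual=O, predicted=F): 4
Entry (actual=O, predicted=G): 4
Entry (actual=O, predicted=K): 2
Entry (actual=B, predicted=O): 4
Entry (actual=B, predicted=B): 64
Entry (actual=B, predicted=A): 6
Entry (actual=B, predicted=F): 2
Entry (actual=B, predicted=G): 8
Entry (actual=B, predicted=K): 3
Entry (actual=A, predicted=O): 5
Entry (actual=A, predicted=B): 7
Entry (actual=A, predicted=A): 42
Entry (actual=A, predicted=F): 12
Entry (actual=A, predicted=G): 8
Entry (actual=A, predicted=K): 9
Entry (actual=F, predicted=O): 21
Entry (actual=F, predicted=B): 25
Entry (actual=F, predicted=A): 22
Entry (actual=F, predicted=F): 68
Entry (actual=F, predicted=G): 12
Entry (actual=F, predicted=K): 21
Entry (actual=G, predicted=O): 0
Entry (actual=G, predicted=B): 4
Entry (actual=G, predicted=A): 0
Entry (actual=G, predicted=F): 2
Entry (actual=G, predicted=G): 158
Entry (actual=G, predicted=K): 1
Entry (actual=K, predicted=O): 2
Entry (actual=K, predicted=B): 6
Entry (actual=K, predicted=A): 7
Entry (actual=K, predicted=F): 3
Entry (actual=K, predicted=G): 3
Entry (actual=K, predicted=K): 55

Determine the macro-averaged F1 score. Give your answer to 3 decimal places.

Per-class F1 score (2·TP/(2·TP+FP+FN)):
  O: TP=106, FP=4+5+21+0+2=32, FN=2+1+4+4+2=13 → 212/257 = 0.8249
  B: TP=64, FP=2+7+25+4+6=44, FN=4+6+2+8+3=23 → 128/195 = 0.6564
  A: TP=42, FP=1+6+22+0+7=36, FN=5+7+12+8+9=41 → 84/161 = 0.5217
  F: TP=68, FP=4+2+12+2+3=23, FN=21+25+22+12+21=101 → 136/260 = 0.5231
  G: TP=158, FP=4+8+8+12+3=35, FN=0+4+0+2+1=7 → 316/358 = 0.8827
  K: TP=55, FP=2+3+9+21+1=36, FN=2+6+7+3+3=21 → 110/167 = 0.6587
Macro-F1 score = mean = (0.8249 + 0.6564 + 0.5217 + 0.5231 + 0.8827 + 0.6587) / 6 = 0.678

0.678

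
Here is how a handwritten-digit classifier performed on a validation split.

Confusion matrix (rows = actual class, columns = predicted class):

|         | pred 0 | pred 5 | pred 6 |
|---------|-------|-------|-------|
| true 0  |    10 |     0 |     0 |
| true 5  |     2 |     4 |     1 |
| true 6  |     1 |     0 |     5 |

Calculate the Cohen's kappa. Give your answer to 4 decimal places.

0.7254

Observed agreement pₒ = trace/N = 19/23 = 0.82609
Expected agreement pₑ = Σ (rowᵢ·colᵢ)/N² = (10·13 + 7·4 + 6·6)/23² = 0.36673
κ = (pₒ − pₑ)/(1 − pₑ) = (0.82609 − 0.36673)/(1 − 0.36673) = 0.7254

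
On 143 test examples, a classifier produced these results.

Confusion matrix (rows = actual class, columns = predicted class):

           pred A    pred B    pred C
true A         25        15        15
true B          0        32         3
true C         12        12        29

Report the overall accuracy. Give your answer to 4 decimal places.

0.6014

Accuracy = trace / total = (25+32+29=86) / 143 = 86/143 = 0.6014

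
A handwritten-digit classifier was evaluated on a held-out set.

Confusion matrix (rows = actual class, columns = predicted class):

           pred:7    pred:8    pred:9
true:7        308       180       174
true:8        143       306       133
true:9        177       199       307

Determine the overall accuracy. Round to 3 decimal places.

Accuracy = trace / total = (308+306+307=921) / 1927 = 921/1927 = 0.478

0.478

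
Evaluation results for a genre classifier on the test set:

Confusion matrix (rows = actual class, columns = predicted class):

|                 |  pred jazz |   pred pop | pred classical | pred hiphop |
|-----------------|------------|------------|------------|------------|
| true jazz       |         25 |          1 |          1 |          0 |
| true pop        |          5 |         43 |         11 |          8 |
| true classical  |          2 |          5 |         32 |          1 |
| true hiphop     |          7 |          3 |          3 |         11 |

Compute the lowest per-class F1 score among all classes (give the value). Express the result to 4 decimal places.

0.5000

Per-class F1 score (2·TP/(2·TP+FP+FN)):
  jazz: TP=25, FP=5+2+7=14, FN=1+1+0=2 → 50/66 = 0.75758
  pop: TP=43, FP=1+5+3=9, FN=5+11+8=24 → 86/119 = 0.72269
  classical: TP=32, FP=1+11+3=15, FN=2+5+1=8 → 64/87 = 0.73563
  hiphop: TP=11, FP=0+8+1=9, FN=7+3+3=13 → 22/44 = 0.50000
Lowest is class 'hiphop' with F1 score = 0.5000.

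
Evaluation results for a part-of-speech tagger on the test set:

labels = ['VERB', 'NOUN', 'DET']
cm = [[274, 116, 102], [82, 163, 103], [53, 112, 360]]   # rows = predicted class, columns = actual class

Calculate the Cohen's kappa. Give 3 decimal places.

Observed agreement pₒ = trace/N = 797/1365 = 0.5839
Expected agreement pₑ = Σ (rowᵢ·colᵢ)/N² = (409·492 + 391·348 + 565·525)/1365² = 0.3402
κ = (pₒ − pₑ)/(1 − pₑ) = (0.5839 − 0.3402)/(1 − 0.3402) = 0.369

0.369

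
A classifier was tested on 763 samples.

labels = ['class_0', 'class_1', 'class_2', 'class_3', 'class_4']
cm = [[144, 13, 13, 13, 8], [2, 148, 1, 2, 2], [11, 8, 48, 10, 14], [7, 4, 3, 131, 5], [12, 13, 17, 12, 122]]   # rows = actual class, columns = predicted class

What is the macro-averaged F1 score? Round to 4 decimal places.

Per-class F1 score (2·TP/(2·TP+FP+FN)):
  class_0: TP=144, FP=2+11+7+12=32, FN=13+13+13+8=47 → 288/367 = 0.78474
  class_1: TP=148, FP=13+8+4+13=38, FN=2+1+2+2=7 → 296/341 = 0.86804
  class_2: TP=48, FP=13+1+3+17=34, FN=11+8+10+14=43 → 96/173 = 0.55491
  class_3: TP=131, FP=13+2+10+12=37, FN=7+4+3+5=19 → 262/318 = 0.82390
  class_4: TP=122, FP=8+2+14+5=29, FN=12+13+17+12=54 → 244/327 = 0.74618
Macro-F1 score = mean = (0.78474 + 0.86804 + 0.55491 + 0.82390 + 0.74618) / 5 = 0.7556

0.7556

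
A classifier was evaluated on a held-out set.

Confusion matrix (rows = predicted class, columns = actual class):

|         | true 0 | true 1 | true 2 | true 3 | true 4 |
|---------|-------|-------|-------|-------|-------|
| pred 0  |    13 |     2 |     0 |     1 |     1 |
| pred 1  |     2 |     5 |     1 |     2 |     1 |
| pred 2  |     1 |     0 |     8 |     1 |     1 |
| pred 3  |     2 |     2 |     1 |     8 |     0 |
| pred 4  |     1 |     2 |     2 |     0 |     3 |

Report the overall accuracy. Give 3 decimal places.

0.617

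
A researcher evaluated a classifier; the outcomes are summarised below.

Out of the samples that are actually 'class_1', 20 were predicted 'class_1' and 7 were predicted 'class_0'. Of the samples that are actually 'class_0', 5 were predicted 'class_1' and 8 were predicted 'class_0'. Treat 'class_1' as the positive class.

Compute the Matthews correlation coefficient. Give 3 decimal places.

MCC = (TP·TN − FP·FN) / √((TP+FP)(TP+FN)(TN+FP)(TN+FN))
Numerator = 20·8 − 5·7 = 125
Denominator = √(25·27·13·15) = √131625 = 362.8016
MCC = 125 / 362.8016 = 0.345

0.345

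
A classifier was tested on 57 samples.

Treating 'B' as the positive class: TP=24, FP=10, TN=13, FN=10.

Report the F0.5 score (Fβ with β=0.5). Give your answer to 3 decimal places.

Fβ = (1+β²)·TP / ((1+β²)·TP + β²·FN + FP), with β²=1/4
= 1.25·24 / (1.25·24 + 0.25·10 + 10) = 0.706

0.706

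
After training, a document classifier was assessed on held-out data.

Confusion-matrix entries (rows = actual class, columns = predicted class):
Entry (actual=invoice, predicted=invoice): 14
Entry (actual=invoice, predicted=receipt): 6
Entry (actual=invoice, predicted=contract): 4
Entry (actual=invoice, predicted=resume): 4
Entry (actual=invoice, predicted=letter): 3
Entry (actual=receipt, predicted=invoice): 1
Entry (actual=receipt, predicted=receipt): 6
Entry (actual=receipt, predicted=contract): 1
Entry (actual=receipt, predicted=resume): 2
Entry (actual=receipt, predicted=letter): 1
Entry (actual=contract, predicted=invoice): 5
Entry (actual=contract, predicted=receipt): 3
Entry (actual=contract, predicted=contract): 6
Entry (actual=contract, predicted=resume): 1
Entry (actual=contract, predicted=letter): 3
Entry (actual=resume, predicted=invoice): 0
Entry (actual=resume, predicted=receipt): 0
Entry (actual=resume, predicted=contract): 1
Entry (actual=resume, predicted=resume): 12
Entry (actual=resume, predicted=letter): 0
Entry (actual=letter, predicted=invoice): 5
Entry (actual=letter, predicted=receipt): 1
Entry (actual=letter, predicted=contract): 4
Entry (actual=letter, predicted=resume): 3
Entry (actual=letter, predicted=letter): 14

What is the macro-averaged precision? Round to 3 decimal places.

Per-class precision (TP/(TP+FP)):
  invoice: TP=14, FP=1+5+0+5=11 → 14/25 = 0.5600
  receipt: TP=6, FP=6+3+0+1=10 → 6/16 = 0.3750
  contract: TP=6, FP=4+1+1+4=10 → 6/16 = 0.3750
  resume: TP=12, FP=4+2+1+3=10 → 12/22 = 0.5455
  letter: TP=14, FP=3+1+3+0=7 → 14/21 = 0.6667
Macro-precision = mean = (0.5600 + 0.3750 + 0.3750 + 0.5455 + 0.6667) / 5 = 0.504

0.504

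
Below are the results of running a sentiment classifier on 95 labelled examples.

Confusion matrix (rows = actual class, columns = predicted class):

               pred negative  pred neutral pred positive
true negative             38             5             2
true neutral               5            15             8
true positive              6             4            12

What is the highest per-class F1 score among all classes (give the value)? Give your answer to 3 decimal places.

0.809

Per-class F1 score (2·TP/(2·TP+FP+FN)):
  negative: TP=38, FP=5+6=11, FN=5+2=7 → 76/94 = 0.8085
  neutral: TP=15, FP=5+4=9, FN=5+8=13 → 30/52 = 0.5769
  positive: TP=12, FP=2+8=10, FN=6+4=10 → 24/44 = 0.5455
Highest is class 'negative' with F1 score = 0.809.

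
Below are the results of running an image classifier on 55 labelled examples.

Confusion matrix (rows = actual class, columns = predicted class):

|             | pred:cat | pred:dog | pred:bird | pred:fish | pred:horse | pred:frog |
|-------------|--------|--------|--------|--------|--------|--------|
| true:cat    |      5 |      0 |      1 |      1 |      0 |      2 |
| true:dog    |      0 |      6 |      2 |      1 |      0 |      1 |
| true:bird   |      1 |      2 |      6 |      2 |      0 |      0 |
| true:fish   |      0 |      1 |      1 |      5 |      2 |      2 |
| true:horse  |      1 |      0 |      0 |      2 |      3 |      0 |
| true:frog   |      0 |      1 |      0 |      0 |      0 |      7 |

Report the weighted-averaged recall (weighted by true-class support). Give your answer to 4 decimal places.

Per-class recall (TP/(TP+FN)):
  cat: TP=5, FN=0+1+1+0+2=4 → 5/9 = 0.55556
  dog: TP=6, FN=0+2+1+0+1=4 → 6/10 = 0.60000
  bird: TP=6, FN=1+2+2+0+0=5 → 6/11 = 0.54545
  fish: TP=5, FN=0+1+1+2+2=6 → 5/11 = 0.45455
  horse: TP=3, FN=1+0+0+2+0=3 → 3/6 = 0.50000
  frog: TP=7, FN=0+1+0+0+0=1 → 7/8 = 0.87500
Weighted-recall = Σ (supportᵢ/N)·recallᵢ with N=55: (9/55)·0.55556 + (10/55)·0.60000 + (11/55)·0.54545 + (11/55)·0.45455 + (6/55)·0.50000 + (8/55)·0.87500 = 0.5818

0.5818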